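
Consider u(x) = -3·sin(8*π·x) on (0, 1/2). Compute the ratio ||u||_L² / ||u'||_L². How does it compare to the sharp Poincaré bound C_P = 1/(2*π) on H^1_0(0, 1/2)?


||u||_L² / ||u'||_L² = 1/(8*π) < C_P = 1/(2*π).

u(x) = -3·sin(8*π·x), so u'(x) = -24*π*cos(8*π*x).
Writing u(x) = A·sin(kπx/L) with A = -3 and k = 4, use ∫_0^L sin²(kπx/L) dx = L/2 and ∫_0^L cos²(kπx/L) dx = L/2.
u² = 9·sin²(8*π·x) and (u')² = 576*π^2·cos²(8*π·x), and each of sin², cos² integrates to L/2 = 1/4 over (0, 1/2).
∫_0^1/2 u² dx = 9/4, so ||u||_L² = 3/2.
∫_0^1/2 (u')² dx = 144*π^2, so ||u'||_L² = 12*π.
Ratio ||u||_L² / ||u'||_L² = 1/(8*π).
Sharp Poincaré constant on H^1_0(0, 1/2) is C_P = L/π = 1/(2*π), achieved by sin(2*π·x).
This is the k = 4 harmonic; the ratio L/(kπ) is strictly less than C_P = L/π, consistent with the sharp inequality ||u||_L² ≤ C_P ||u'||_L².


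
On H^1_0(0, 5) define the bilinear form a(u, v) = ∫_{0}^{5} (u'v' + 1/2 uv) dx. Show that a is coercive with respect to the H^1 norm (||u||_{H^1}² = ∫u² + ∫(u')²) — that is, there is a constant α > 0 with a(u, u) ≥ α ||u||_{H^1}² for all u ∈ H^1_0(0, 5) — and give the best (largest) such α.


α = (π^2 + 25/2)/(π^2 + 25)

Coercivity of a(·,·) on H^1_0(0, 5) means a(u, u) ≥ α ||u||_{H^1}² for every u ∈ H^1_0.
The interval has length L = 5, and Poincaré/coercivity depend only on L. Here a(u, u) = ∫(u')² + (1/2)·∫u².
Here 0 < c = 1/2 < 1. The condition a(u,u) ≥ α||u||_{H^1}² reads (1−α)∫(u')² ≥ (α−c)∫u². Any admissible α is ≤ 1 (rapidly oscillating u have ∫u²/∫(u')² → 0), and α = 1 would force 0 ≥ (1−c)∫u², impossible since c < 1; so 1−α > 0. By the sharp Poincaré inequality on H^1_0 of an interval of length L, ∫(u')² ≥ (π/L)²∫u² with equality for the first sine mode sin(π(x−x₀)/L) (x₀ the left endpoint), so the inequality holds for all u iff (1−α)(π/L)² ≥ α − c, i.e. α ≤ ((π/L)² + c)/((π/L)² + 1) = (1 + c(L/π)²)/(1 + (L/π)²). With (π/L)² = π^2/25 and c = 1/2, the largest admissible constant is α = ((π/L)² + c)/((π/L)² + 1).
Simplifying, α = (π^2 + 25/2)/(π^2 + 25).


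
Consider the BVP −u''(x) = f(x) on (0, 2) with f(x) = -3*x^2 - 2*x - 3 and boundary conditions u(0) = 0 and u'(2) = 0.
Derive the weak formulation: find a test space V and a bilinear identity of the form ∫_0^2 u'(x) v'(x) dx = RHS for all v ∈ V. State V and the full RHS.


V = {v ∈ H^1(0, 2) : v(0) = 0} (test functions vanish at x = 0 where u is specified); weak form: ∫_0^2 u'v' dx = ∫_0^2 (-3*x^2 - 2*x - 3) v dx for all v ∈ V.

Multiply both sides by a test function v and integrate from 0 to 2:
  ∫_0^2 −u''(x) v(x) dx = ∫_0^2 f(x) v(x) dx.
Integrate the LHS by parts once:
  ∫_0^2 −u'' v dx = −[u'(x) v(x)]_0^2 + ∫_0^2 u'(x) v'(x) dx.
Thus ∫_0^2 u'(x) v'(x) dx = ∫_0^2 f(x) v(x) dx + [u'(x) v(x)]_0^2.
Choose V so that boundary terms are either known or forced to vanish.
Mixed BC: u(0) = 0 (Dirichlet) and u'(2) = 0 (Neumann). Define V = {v ∈ H^1(0, 2) : v(0) = 0}. Then [u' v]_0^2 = u'(2)·v(2) − u'(0)·0 = 0.
Weak formulation: find u (satisfying any essential BC) such that ∫_0^2 u'(x) v'(x) dx = ∫_0^2 f v dx for all v ∈ V (Dirichlet at 0 absorbed into V; the Neumann datum at x = 2 is zero, so no boundary term remains).
Substituting f(x) = -3*x^2 - 2*x - 3, the right-hand side is ∫_0^2 (-3*x^2 - 2*x - 3) v dx.


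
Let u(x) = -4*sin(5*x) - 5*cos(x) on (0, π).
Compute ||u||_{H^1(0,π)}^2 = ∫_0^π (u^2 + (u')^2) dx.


||u||_{H^1(0,π)}^2 = 233*π

u'(x) = 5*sin(x) - 20*cos(5*x).
Expand u² and (u')² and integrate term by term on (0, π), using: for integers n ≥ 1, ∫_0^π sin²(nx) dx = ∫_0^π cos²(nx) dx = π/2; for n ≠ n', ∫_0^π sin(nx)sin(n'x) dx = ∫_0^π cos(nx)cos(n'x) dx = 0; and by product-to-sum, ∫_0^π sin(nx)cos(n'x) dx = ½∫_0^π [sin((n+n')x) + sin((n−n')x)] dx, which is 0 when n+n' is even and 2n/(n²−n'²) when n+n' is odd (it need not vanish on (0, π)).
  u² squared terms: (-5)²·∫cos(x)² dx = 25·π/2 = 25*π/2;  (-4)²·∫sin(5x)² dx = 16·π/2 = 8*π.
  u² cross terms: 2·(-5)·(-4)·∫cos(x)·sin(5x) dx = 40·(0) = 0.
  So ∫_0^π u² dx = 25*π/2 + 8*π + 0 = 41*π/2.
  (u')² squared terms: (-20)²·∫cos(5x)² dx = 400·π/2 = 200*π;  (5)²·∫sin(x)² dx = 25·π/2 = 25*π/2.
  (u')² cross terms: 2·(-20)·(5)·∫cos(5x)·sin(x) dx = -200·(0) = 0.
  So ∫_0^π (u')² dx = 200*π + 25*π/2 + 0 = 425*π/2.
||u||_{H^1}^2 = (41*π/2) + (425*π/2) = 233*π.


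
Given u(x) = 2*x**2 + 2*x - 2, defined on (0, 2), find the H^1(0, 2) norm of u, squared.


||u||_{H^1}^2 = 608/5

The H^1 norm (squared) on an interval (0, L) is
  ||u||_{H^1}^2 = ∫_0^L u(x)^2 dx + ∫_0^L u'(x)^2 dx.
Compute u'(x) = 4*x + 2.
Then u(x)^2 = 4*x**4 + 8*x**3 - 4*x**2 - 8*x + 4 and u'(x)^2 = 16*x**2 + 16*x + 4.
Integrate each monomial from 0 to 2 using ∫_0^2 c·x^n dx = c·2^(n+1)/(n+1):
  ∫_0^2 u(x)^2 dx = ∫_0^2 (4*x^4 + 8*x^3 - 4*x^2 - 8*x + 4) dx. Term by term:
    ∫_0^2 4*x^4 dx = 128/5;  ∫_0^2 8*x^3 dx = 32;  ∫_0^2 -4*x^2 dx = -32/3;
    ∫_0^2 -8*x dx = -16;  ∫_0^2 4 dx = 8.
  Sum: 128/5 + 32 − 32/3 − 16 + 8 = 584/15.
  ∫_0^2 u'(x)^2 dx = ∫_0^2 (16*x^2 + 16*x + 4) dx. Term by term:
    ∫_0^2 16*x^2 dx = 128/3;  ∫_0^2 16*x dx = 32;  ∫_0^2 4 dx = 8.
  Sum: 128/3 + 32 + 8 = 248/3.
Adding: ||u||_{H^1}^2 = 584/15 + 248/3 = 608/5.


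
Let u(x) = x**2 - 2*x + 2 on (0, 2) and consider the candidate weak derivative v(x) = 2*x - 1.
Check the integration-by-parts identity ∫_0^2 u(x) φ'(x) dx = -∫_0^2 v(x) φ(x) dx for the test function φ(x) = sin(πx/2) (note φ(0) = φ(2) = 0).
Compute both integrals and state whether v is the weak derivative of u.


LHS = 0, RHS = -4/π. No, v is not the weak derivative of u.

u(x) = x**2 - 2*x + 2, classical derivative u'(x) = 2*x - 2.
φ(x) = sin(πx/2), so φ'(x) = π*cos(π*x/2)/2.
Note φ(0) = φ(2) = 0, so the boundary term u·φ vanishes.
LHS = ∫_0^2 u(x) φ'(x) dx = ∫_0^2 (π*x^2*cos(π*x/2)/2 - π*x*cos(π*x/2) + π*cos(π*x/2)) dx. Term by term:
  ∫_0^2 π*cos(π*x/2) dx = 0;  ∫_0^2 π*x^2*cos(π*x/2)/2 dx = -8/π;  ∫_0^2 -π*x*cos(π*x/2) dx = 8/π.
Sum: 0 − 8/π + 8/π = 0.
So LHS = 0.
∫_0^2 v(x) φ(x) dx = ∫_0^2 (2*x*sin(π*x/2) - sin(π*x/2)) dx. Term by term:
  ∫_0^2 -sin(π*x/2) dx = -4/π;  ∫_0^2 2*x*sin(π*x/2) dx = 8/π.
Sum: -4/π + 8/π = 4/π.
So RHS = -∫_0^2 v(x) φ(x) dx = -4/π.
LHS − RHS = 4/π ≠ 0, so the identity fails.
(For a valid weak derivative the identity must hold for EVERY test function, in particular this one. The failure shows v is NOT the weak derivative of u.)
Correct weak derivative would be u'(x) = 2*x - 2.


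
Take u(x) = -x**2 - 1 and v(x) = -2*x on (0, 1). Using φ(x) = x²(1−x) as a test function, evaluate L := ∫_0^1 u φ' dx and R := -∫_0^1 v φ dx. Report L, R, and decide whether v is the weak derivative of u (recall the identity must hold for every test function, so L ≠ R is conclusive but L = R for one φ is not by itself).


LHS = 1/10, RHS = 1/10. Yes, v = u' weakly.

u(x) = -x**2 - 1, classical derivative u'(x) = -2*x.
φ(x) = x²(1−x), so φ'(x) = x*(2 - 3*x).
Note φ(0) = φ(1) = 0, so the boundary term u·φ vanishes.
LHS = ∫_0^1 u(x) φ'(x) dx = ∫_0^1 (3*x^4 - 2*x^3 + 3*x^2 - 2*x) dx. Term by term:
  ∫_0^1 3*x^4 dx = 3/5;  ∫_0^1 -2*x^3 dx = -1/2;  ∫_0^1 3*x^2 dx = 1;
  ∫_0^1 -2*x dx = -1.
Sum: 3/5 − 1/2 + 1 − 1 = 1/10.
So LHS = 1/10.
∫_0^1 v(x) φ(x) dx = ∫_0^1 (2*x^4 - 2*x^3) dx. Term by term:
  ∫_0^1 2*x^4 dx = 2/5;  ∫_0^1 -2*x^3 dx = -1/2.
Sum: 2/5 − 1/2 = -1/10.
So RHS = -∫_0^1 v(x) φ(x) dx = 1/10.
LHS = RHS, so the identity holds for this test φ.
Moreover u is smooth here and v(x) = u'(x) = -2*x pointwise, so the identity holds for every test function. Hence v is the weak derivative of u.


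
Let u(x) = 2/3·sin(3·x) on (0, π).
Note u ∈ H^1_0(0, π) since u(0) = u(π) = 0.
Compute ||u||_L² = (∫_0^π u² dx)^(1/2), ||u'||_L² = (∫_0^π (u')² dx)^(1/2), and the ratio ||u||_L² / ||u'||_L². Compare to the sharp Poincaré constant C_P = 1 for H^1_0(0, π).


||u||_L² / ||u'||_L² = 1/3 < C_P = 1.

u(x) = 2/3·sin(3·x), so u'(x) = 2*cos(3*x).
Writing u(x) = A·sin(kπx/L) with A = 2/3 and k = 3, use ∫_0^L sin²(kπx/L) dx = L/2 and ∫_0^L cos²(kπx/L) dx = L/2.
u² = 4/9·sin²(3·x) and (u')² = 4·cos²(3·x), and each of sin², cos² integrates to L/2 = π/2 over (0, π).
∫_0^π u² dx = 2*π/9, so ||u||_L² = sqrt(2)*sqrt(π)/3.
∫_0^π (u')² dx = 2*π, so ||u'||_L² = sqrt(2)*sqrt(π).
Ratio ||u||_L² / ||u'||_L² = 1/3.
Sharp Poincaré constant on H^1_0(0, π) is C_P = L/π = 1, achieved by sin(x).
This is the k = 3 harmonic; the ratio L/(kπ) is strictly less than C_P = L/π, consistent with the sharp inequality ||u||_L² ≤ C_P ||u'||_L².


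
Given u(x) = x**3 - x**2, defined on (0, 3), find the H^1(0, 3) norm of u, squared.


||u||_{H^1}^2 = 2439/7

The H^1 norm (squared) on an interval (0, L) is
  ||u||_{H^1}^2 = ∫_0^L u(x)^2 dx + ∫_0^L u'(x)^2 dx.
Compute u'(x) = 3*x**2 - 2*x.
Then u(x)^2 = x**6 - 2*x**5 + x**4 and u'(x)^2 = 9*x**4 - 12*x**3 + 4*x**2.
Integrate each monomial from 0 to 3 using ∫_0^3 c·x^n dx = c·3^(n+1)/(n+1):
  ∫_0^3 u(x)^2 dx = ∫_0^3 (x^6 - 2*x^5 + x^4) dx. Term by term:
    ∫_0^3 x^6 dx = 2187/7;  ∫_0^3 -2*x^5 dx = -243;  ∫_0^3 x^4 dx = 243/5.
  Sum: 2187/7 − 243 + 243/5 = 4131/35.
  ∫_0^3 u'(x)^2 dx = ∫_0^3 (9*x^4 - 12*x^3 + 4*x^2) dx. Term by term:
    ∫_0^3 9*x^4 dx = 2187/5;  ∫_0^3 -12*x^3 dx = -243;  ∫_0^3 4*x^2 dx = 36.
  Sum: 2187/5 − 243 + 36 = 1152/5.
Adding: ||u||_{H^1}^2 = 4131/35 + 1152/5 = 2439/7.


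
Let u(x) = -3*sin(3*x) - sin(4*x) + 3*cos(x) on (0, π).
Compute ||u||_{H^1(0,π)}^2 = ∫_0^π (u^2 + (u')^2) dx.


||u||_{H^1(0,π)}^2 = -32/5 + 125*π/2

u'(x) = -3*sin(x) - 9*cos(3*x) - 4*cos(4*x).
Expand u² and (u')² and integrate term by term on (0, π), using: for integers n ≥ 1, ∫_0^π sin²(nx) dx = ∫_0^π cos²(nx) dx = π/2; for n ≠ n', ∫_0^π sin(nx)sin(n'x) dx = ∫_0^π cos(nx)cos(n'x) dx = 0; and by product-to-sum, ∫_0^π sin(nx)cos(n'x) dx = ½∫_0^π [sin((n+n')x) + sin((n−n')x)] dx, which is 0 when n+n' is even and 2n/(n²−n'²) when n+n' is odd (it need not vanish on (0, π)).
  u² squared terms: (-1)²·∫sin(4x)² dx = 1·π/2 = π/2;  (-3)²·∫sin(3x)² dx = 9·π/2 = 9*π/2;  (3)²·∫cos(x)² dx = 9·π/2 = 9*π/2.
  u² cross terms: 2·(-1)·(-3)·∫sin(4x)·sin(3x) dx = 6·(0) = 0;  2·(-1)·(3)·∫sin(4x)·cos(x) dx = -6·(8/15) = -16/5;  2·(-3)·(3)·∫sin(3x)·cos(x) dx = -18·(0) = 0.
  So ∫_0^π u² dx = π/2 + 9*π/2 + 9*π/2 + 0 − 16/5 + 0 = -16/5 + 19*π/2.
  (u')² squared terms: (-9)²·∫cos(3x)² dx = 81·π/2 = 81*π/2;  (-4)²·∫cos(4x)² dx = 16·π/2 = 8*π;  (-3)²·∫sin(x)² dx = 9·π/2 = 9*π/2.
  (u')² cross terms: 2·(-9)·(-4)·∫cos(3x)·cos(4x) dx = 72·(0) = 0;  2·(-9)·(-3)·∫cos(3x)·sin(x) dx = 54·(0) = 0;  2·(-4)·(-3)·∫cos(4x)·sin(x) dx = 24·(-2/15) = -16/5.
  So ∫_0^π (u')² dx = 81*π/2 + 8*π + 9*π/2 + 0 + 0 − 16/5 = -16/5 + 53*π.
||u||_{H^1}^2 = (-16/5 + 19*π/2) + (-16/5 + 53*π) = -32/5 + 125*π/2.


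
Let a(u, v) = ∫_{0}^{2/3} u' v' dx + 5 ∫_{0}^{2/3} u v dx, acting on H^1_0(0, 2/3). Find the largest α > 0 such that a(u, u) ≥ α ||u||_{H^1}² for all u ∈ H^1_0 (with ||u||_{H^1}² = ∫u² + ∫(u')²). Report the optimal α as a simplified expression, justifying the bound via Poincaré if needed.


α = 1

Coercivity of a(·,·) on H^1_0(0, 2/3) means a(u, u) ≥ α ||u||_{H^1}² for every u ∈ H^1_0.
The interval has length L = 2/3, and Poincaré/coercivity depend only on L. Here a(u, u) = ∫(u')² + (5)·∫u².
Here c = 5 ≥ 1, so a(u,u) = ∫(u')² + c∫u² ≥ ∫(u')² + ∫u² = ||u||_{H^1}², i.e. α = 1 works. No larger α is possible: a(u,u) ≥ α||u||_{H^1}² means (1−α)∫(u')² ≥ (α−c)∫u², and for the modes u_n = sin(nπ(x−x₀)/L) (x₀ the left endpoint) one has ∫u_n²/∫(u_n')² = (L/(nπ))² → 0, so a(u_n,u_n)/||u_n||_{H^1}² → 1. Hence the optimal constant is α = 1.
Therefore α = 1.


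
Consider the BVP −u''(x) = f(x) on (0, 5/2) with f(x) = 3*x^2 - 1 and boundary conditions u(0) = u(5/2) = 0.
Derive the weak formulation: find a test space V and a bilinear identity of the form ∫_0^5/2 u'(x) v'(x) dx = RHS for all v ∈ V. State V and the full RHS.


V = H^1_0(0, 5/2) (so v(0) = v(5/2) = 0); weak form: ∫_0^5/2 u'v' dx = ∫_0^5/2 (3*x^2 - 1) v dx for all v ∈ V.

Multiply both sides by a test function v and integrate from 0 to 5/2:
  ∫_0^5/2 −u''(x) v(x) dx = ∫_0^5/2 f(x) v(x) dx.
Integrate the LHS by parts once:
  ∫_0^5/2 −u'' v dx = −[u'(x) v(x)]_0^5/2 + ∫_0^5/2 u'(x) v'(x) dx.
Thus ∫_0^5/2 u'(x) v'(x) dx = ∫_0^5/2 f(x) v(x) dx + [u'(x) v(x)]_0^5/2.
Choose V so that boundary terms are either known or forced to vanish.
u is Dirichlet: u(0) = u(5/2) = 0. Let V = H^1_0(0, 5/2); then v(0) = v(5/2) = 0, and [u' v]_0^5/2 = 0.
Weak formulation: find u (satisfying any essential BC) such that ∫_0^5/2 u'(x) v'(x) dx = ∫_0^5/2 f v dx for all v ∈ V.
Substituting f(x) = 3*x^2 - 1, the right-hand side is ∫_0^5/2 (3*x^2 - 1) v dx.


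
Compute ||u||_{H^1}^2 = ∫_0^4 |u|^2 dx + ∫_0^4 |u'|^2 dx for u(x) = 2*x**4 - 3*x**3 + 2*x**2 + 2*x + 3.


||u||_{H^1}^2 = 42292508/315

The H^1 norm (squared) on an interval (0, L) is
  ||u||_{H^1}^2 = ∫_0^L u(x)^2 dx + ∫_0^L u'(x)^2 dx.
Compute u'(x) = 8*x**3 - 9*x**2 + 4*x + 2.
Then u(x)^2 = 4*x**8 - 12*x**7 + 17*x**6 - 4*x**5 + 4*x**4 - 10*x**3 + 16*x**2 + 12*x + 9 and u'(x)^2 = 64*x**6 - 144*x**5 + 145*x**4 - 40*x**3 - 20*x**2 + 16*x + 4.
Integrate each monomial from 0 to 4 using ∫_0^4 c·x^n dx = c·4^(n+1)/(n+1):
  ∫_0^4 u(x)^2 dx = ∫_0^4 (4*x^8 - 12*x^7 + 17*x^6 - 4*x^5 + 4*x^4 - 10*x^3 + 16*x^2 + 12*x + 9) dx. Term by term:
    ∫_0^4 4*x^8 dx = 1048576/9;  ∫_0^4 -12*x^7 dx = -98304;  ∫_0^4 17*x^6 dx = 278528/7;
    ∫_0^4 -4*x^5 dx = -8192/3;  ∫_0^4 4*x^4 dx = 4096/5;  ∫_0^4 -10*x^3 dx = -640;
    ∫_0^4 16*x^2 dx = 1024/3;  ∫_0^4 12*x dx = 96;  ∫_0^4 9 dx = 36.
  Sum: 1048576/9 − 98304 + 278528/7 − 8192/3 + 4096/5 − 640 + 1024/3 + 96 + 36 = 17613548/315.
  ∫_0^4 u'(x)^2 dx = ∫_0^4 (64*x^6 - 144*x^5 + 145*x^4 - 40*x^3 - 20*x^2 + 16*x + 4) dx. Term by term:
    ∫_0^4 64*x^6 dx = 1048576/7;  ∫_0^4 -144*x^5 dx = -98304;  ∫_0^4 145*x^4 dx = 29696;
    ∫_0^4 -40*x^3 dx = -2560;  ∫_0^4 -20*x^2 dx = -1280/3;  ∫_0^4 16*x dx = 128;
    ∫_0^4 4 dx = 16.
  Sum: 1048576/7 − 98304 + 29696 − 2560 − 1280/3 + 128 + 16 = 1645264/21.
Adding: ||u||_{H^1}^2 = 17613548/315 + 1645264/21 = 42292508/315.


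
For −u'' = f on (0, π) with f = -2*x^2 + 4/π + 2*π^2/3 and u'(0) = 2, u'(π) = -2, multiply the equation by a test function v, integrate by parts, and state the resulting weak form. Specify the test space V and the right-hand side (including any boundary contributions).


V = H^1(0, π) (v unrestricted at boundary; u is determined up to an additive constant); weak form: ∫_0^π u'v' dx = ∫_0^π (-2*x^2 + 4/π + 2*π^2/3) v dx − 2·v(π) − 2·v(0) for all v ∈ V.

Multiply both sides by a test function v and integrate from 0 to π:
  ∫_0^π −u''(x) v(x) dx = ∫_0^π f(x) v(x) dx.
Integrate the LHS by parts once:
  ∫_0^π −u'' v dx = −[u'(x) v(x)]_0^π + ∫_0^π u'(x) v'(x) dx.
Thus ∫_0^π u'(x) v'(x) dx = ∫_0^π f(x) v(x) dx + [u'(x) v(x)]_0^π.
Choose V so that boundary terms are either known or forced to vanish.
u has inhomogeneous Neumann u'(0) = 2, u'(π) = -2. [u' v]_0^π = (-2)·v(π) − (2)·v(0) = − 2·v(π) − 2·v(0). Take V = H^1(0, π); boundary term becomes part of RHS.
Weak formulation: find u (satisfying any essential BC) such that ∫_0^π u'(x) v'(x) dx = ∫_0^π f v dx − 2·v(π) − 2·v(0) for all v ∈ V (Neumann data are natural BCs: they enter the RHS as boundary terms).
Substituting f(x) = -2*x^2 + 4/π + 2*π^2/3, the right-hand side is ∫_0^π (-2*x^2 + 4/π + 2*π^2/3) v dx − 2·v(π) − 2·v(0).
Compatibility check (pure Neumann): taking v ≡ 1 ∈ V gives 0 = ∫_0^π f dx + (-2) − (2), i.e. ∫_0^π f dx must equal u'(0) − u'(π) = 4. Indeed ∫_0^π (-2*x^2 + 4/π + 2*π^2/3) dx = 4, so the data are compatible. The solution is then unique only up to an additive constant (fix it e.g. by requiring ∫_0^π u dx = 0).


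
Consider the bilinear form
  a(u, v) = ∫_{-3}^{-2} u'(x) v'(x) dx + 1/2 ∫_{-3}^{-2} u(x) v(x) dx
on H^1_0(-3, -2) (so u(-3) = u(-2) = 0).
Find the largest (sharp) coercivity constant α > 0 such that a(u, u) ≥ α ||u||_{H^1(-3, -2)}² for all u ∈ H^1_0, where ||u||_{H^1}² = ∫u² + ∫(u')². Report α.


α = (1/2 + π^2)/(1 + π^2)

Coercivity of a(·,·) on H^1_0(-3, -2) means a(u, u) ≥ α ||u||_{H^1}² for every u ∈ H^1_0.
The interval has length L = 1, and Poincaré/coercivity depend only on L. Here a(u, u) = ∫(u')² + (1/2)·∫u².
Here 0 < c = 1/2 < 1. The condition a(u,u) ≥ α||u||_{H^1}² reads (1−α)∫(u')² ≥ (α−c)∫u². Any admissible α is ≤ 1 (rapidly oscillating u have ∫u²/∫(u')² → 0), and α = 1 would force 0 ≥ (1−c)∫u², impossible since c < 1; so 1−α > 0. By the sharp Poincaré inequality on H^1_0 of an interval of length L, ∫(u')² ≥ (π/L)²∫u² with equality for the first sine mode sin(π(x−x₀)/L) (x₀ the left endpoint), so the inequality holds for all u iff (1−α)(π/L)² ≥ α − c, i.e. α ≤ ((π/L)² + c)/((π/L)² + 1) = (1 + c(L/π)²)/(1 + (L/π)²). With (π/L)² = π^2 and c = 1/2, the largest admissible constant is α = ((π/L)² + c)/((π/L)² + 1).
Simplifying, α = (1/2 + π^2)/(1 + π^2).


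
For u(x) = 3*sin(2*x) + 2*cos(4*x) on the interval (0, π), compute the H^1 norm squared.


||u||_{H^1(0,π)}^2 = 113*π/2

u'(x) = -8*sin(4*x) + 6*cos(2*x).
Expand u² and (u')² and integrate term by term on (0, π), using: for integers n ≥ 1, ∫_0^π sin²(nx) dx = ∫_0^π cos²(nx) dx = π/2; for n ≠ n', ∫_0^π sin(nx)sin(n'x) dx = ∫_0^π cos(nx)cos(n'x) dx = 0; and by product-to-sum, ∫_0^π sin(nx)cos(n'x) dx = ½∫_0^π [sin((n+n')x) + sin((n−n')x)] dx, which is 0 when n+n' is even and 2n/(n²−n'²) when n+n' is odd (it need not vanish on (0, π)).
  u² squared terms: (2)²·∫cos(4x)² dx = 4·π/2 = 2*π;  (3)²·∫sin(2x)² dx = 9·π/2 = 9*π/2.
  u² cross terms: 2·(2)·(3)·∫cos(4x)·sin(2x) dx = 12·(0) = 0.
  So ∫_0^π u² dx = 2*π + 9*π/2 + 0 = 13*π/2.
  (u')² squared terms: (-8)²·∫sin(4x)² dx = 64·π/2 = 32*π;  (6)²·∫cos(2x)² dx = 36·π/2 = 18*π.
  (u')² cross terms: 2·(-8)·(6)·∫sin(4x)·cos(2x) dx = -96·(0) = 0.
  So ∫_0^π (u')² dx = 32*π + 18*π + 0 = 50*π.
||u||_{H^1}^2 = (13*π/2) + (50*π) = 113*π/2.


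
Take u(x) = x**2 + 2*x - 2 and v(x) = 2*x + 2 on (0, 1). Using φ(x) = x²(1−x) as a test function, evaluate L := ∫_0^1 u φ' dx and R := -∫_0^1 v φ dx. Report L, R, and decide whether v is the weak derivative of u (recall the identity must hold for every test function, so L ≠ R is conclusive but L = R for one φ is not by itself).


LHS = -4/15, RHS = -4/15. Yes, v = u' weakly.

u(x) = x**2 + 2*x - 2, classical derivative u'(x) = 2*x + 2.
φ(x) = x²(1−x), so φ'(x) = x*(2 - 3*x).
Note φ(0) = φ(1) = 0, so the boundary term u·φ vanishes.
LHS = ∫_0^1 u(x) φ'(x) dx = ∫_0^1 (-3*x^4 - 4*x^3 + 10*x^2 - 4*x) dx. Term by term:
  ∫_0^1 -3*x^4 dx = -3/5;  ∫_0^1 -4*x^3 dx = -1;  ∫_0^1 10*x^2 dx = 10/3;
  ∫_0^1 -4*x dx = -2.
Sum: -3/5 − 1 + 10/3 − 2 = -4/15.
So LHS = -4/15.
∫_0^1 v(x) φ(x) dx = ∫_0^1 (-2*x^4 + 2*x^2) dx. Term by term:
  ∫_0^1 -2*x^4 dx = -2/5;  ∫_0^1 2*x^2 dx = 2/3.
Sum: -2/5 + 2/3 = 4/15.
So RHS = -∫_0^1 v(x) φ(x) dx = -4/15.
LHS = RHS, so the identity holds for this test φ.
Moreover u is smooth here and v(x) = u'(x) = 2*x + 2 pointwise, so the identity holds for every test function. Hence v is the weak derivative of u.


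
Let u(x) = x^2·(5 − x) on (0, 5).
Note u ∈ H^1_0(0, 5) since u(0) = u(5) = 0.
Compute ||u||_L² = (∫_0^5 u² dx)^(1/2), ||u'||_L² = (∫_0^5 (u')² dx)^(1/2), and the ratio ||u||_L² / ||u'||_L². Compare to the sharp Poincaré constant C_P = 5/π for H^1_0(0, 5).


||u||_L² / ||u'||_L² = 5*sqrt(14)/14 < C_P = 5/π.

u(x) = x^2·(5 − x), so u'(x) = x*(10 - 3*x).
u(x) = x^2·(5 − x) vanishes at x = 0 and x = 5, so u ∈ H^1_0(0, 5). Differentiate via the product rule and integrate the resulting polynomials term by term.
  ∫_0^5 u² dx = ∫_0^5 (x^6 - 10*x^5 + 25*x^4) dx. Term by term:
    ∫_0^5 x^6 dx = 78125/7;  ∫_0^5 -10*x^5 dx = -78125/3;  ∫_0^5 25*x^4 dx = 15625.
  Sum: 78125/7 − 78125/3 + 15625 = 15625/21.
  ∫_0^5 (u')² dx = ∫_0^5 (9*x^4 - 60*x^3 + 100*x^2) dx. Term by term:
    ∫_0^5 9*x^4 dx = 5625;  ∫_0^5 -60*x^3 dx = -9375;  ∫_0^5 100*x^2 dx = 12500/3.
  Sum: 5625 − 9375 + 12500/3 = 1250/3.
∫_0^5 u² dx = 15625/21, so ||u||_L² = 125*sqrt(21)/21.
∫_0^5 (u')² dx = 1250/3, so ||u'||_L² = 25*sqrt(6)/3.
Ratio ||u||_L² / ||u'||_L² = 5*sqrt(14)/14.
Sharp Poincaré constant on H^1_0(0, 5) is C_P = L/π = 5/π, achieved by sin(π/5·x).
A polynomial bump cannot attain the sharp Poincaré constant (only the first sine eigenfunction does), so the ratio is strictly less than C_P, consistent with ||u||_L² ≤ C_P ||u'||_L².


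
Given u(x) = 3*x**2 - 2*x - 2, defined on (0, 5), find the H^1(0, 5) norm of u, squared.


||u||_{H^1}^2 = 14270/3

The H^1 norm (squared) on an interval (0, L) is
  ||u||_{H^1}^2 = ∫_0^L u(x)^2 dx + ∫_0^L u'(x)^2 dx.
Compute u'(x) = 6*x - 2.
Then u(x)^2 = 9*x**4 - 12*x**3 - 8*x**2 + 8*x + 4 and u'(x)^2 = 36*x**2 - 24*x + 4.
Integrate each monomial from 0 to 5 using ∫_0^5 c·x^n dx = c·5^(n+1)/(n+1):
  ∫_0^5 u(x)^2 dx = ∫_0^5 (9*x^4 - 12*x^3 - 8*x^2 + 8*x + 4) dx. Term by term:
    ∫_0^5 9*x^4 dx = 5625;  ∫_0^5 -12*x^3 dx = -1875;  ∫_0^5 -8*x^2 dx = -1000/3;
    ∫_0^5 8*x dx = 100;  ∫_0^5 4 dx = 20.
  Sum: 5625 − 1875 − 1000/3 + 100 + 20 = 10610/3.
  ∫_0^5 u'(x)^2 dx = ∫_0^5 (36*x^2 - 24*x + 4) dx. Term by term:
    ∫_0^5 36*x^2 dx = 1500;  ∫_0^5 -24*x dx = -300;  ∫_0^5 4 dx = 20.
  Sum: 1500 − 300 + 20 = 1220.
Adding: ||u||_{H^1}^2 = 10610/3 + 1220 = 14270/3.


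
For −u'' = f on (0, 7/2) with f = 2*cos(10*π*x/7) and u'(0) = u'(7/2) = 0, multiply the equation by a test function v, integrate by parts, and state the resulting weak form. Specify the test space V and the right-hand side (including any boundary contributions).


V = H^1(0, 7/2) (no boundary constraint on v; u is determined up to an additive constant); weak form: ∫_0^7/2 u'v' dx = ∫_0^7/2 (2*cos(10*π*x/7)) v dx for all v ∈ V.

Multiply both sides by a test function v and integrate from 0 to 7/2:
  ∫_0^7/2 −u''(x) v(x) dx = ∫_0^7/2 f(x) v(x) dx.
Integrate the LHS by parts once:
  ∫_0^7/2 −u'' v dx = −[u'(x) v(x)]_0^7/2 + ∫_0^7/2 u'(x) v'(x) dx.
Thus ∫_0^7/2 u'(x) v'(x) dx = ∫_0^7/2 f(x) v(x) dx + [u'(x) v(x)]_0^7/2.
Choose V so that boundary terms are either known or forced to vanish.
u has homogeneous Neumann: u'(0) = u'(7/2) = 0. So [u' v]_0^7/2 = 0·v(7/2) − 0·v(0) = 0 for any v; take V = H^1(0, 7/2).
Weak formulation: find u (satisfying any essential BC) such that ∫_0^7/2 u'(x) v'(x) dx = ∫_0^7/2 f v dx for all v ∈ V (homogeneous Neumann, so boundary terms vanish).
Substituting f(x) = 2*cos(10*π*x/7), the right-hand side is ∫_0^7/2 (2*cos(10*π*x/7)) v dx.
Compatibility check (pure Neumann): taking v ≡ 1 ∈ V gives 0 = ∫_0^7/2 f dx + (0) − (0), i.e. ∫_0^7/2 f dx must equal u'(0) − u'(7/2) = 0. Indeed ∫_0^7/2 (2*cos(10*π*x/7)) dx = 0, so the data are compatible. The solution is then unique only up to an additive constant (fix it e.g. by requiring ∫_0^7/2 u dx = 0).


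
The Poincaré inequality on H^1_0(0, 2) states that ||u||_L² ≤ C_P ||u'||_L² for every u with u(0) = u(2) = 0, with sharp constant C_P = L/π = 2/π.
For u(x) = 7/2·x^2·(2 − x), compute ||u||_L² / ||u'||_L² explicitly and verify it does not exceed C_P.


||u||_L² / ||u'||_L² = sqrt(14)/7 < C_P = 2/π.

u(x) = 7/2·x^2·(2 − x), so u'(x) = 7*x*(4 - 3*x)/2.
u(x) = 7/2·x^2·(2 − x) vanishes at x = 0 and x = 2, so u ∈ H^1_0(0, 2). Differentiate via the product rule and integrate the resulting polynomials term by term.
  ∫_0^2 u² dx = ∫_0^2 (49*x^6/4 - 49*x^5 + 49*x^4) dx. Term by term:
    ∫_0^2 49*x^6/4 dx = 224;  ∫_0^2 -49*x^5 dx = -1568/3;  ∫_0^2 49*x^4 dx = 1568/5.
  Sum: 224 − 1568/3 + 1568/5 = 224/15.
  ∫_0^2 (u')² dx = ∫_0^2 (441*x^4/4 - 294*x^3 + 196*x^2) dx. Term by term:
    ∫_0^2 441*x^4/4 dx = 3528/5;  ∫_0^2 -294*x^3 dx = -1176;  ∫_0^2 196*x^2 dx = 1568/3.
  Sum: 3528/5 − 1176 + 1568/3 = 784/15.
∫_0^2 u² dx = 224/15, so ||u||_L² = 4*sqrt(210)/15.
∫_0^2 (u')² dx = 784/15, so ||u'||_L² = 28*sqrt(15)/15.
Ratio ||u||_L² / ||u'||_L² = sqrt(14)/7.
Sharp Poincaré constant on H^1_0(0, 2) is C_P = L/π = 2/π, achieved by sin(π/2·x).
A polynomial bump cannot attain the sharp Poincaré constant (only the first sine eigenfunction does), so the ratio is strictly less than C_P, consistent with ||u||_L² ≤ C_P ||u'||_L².


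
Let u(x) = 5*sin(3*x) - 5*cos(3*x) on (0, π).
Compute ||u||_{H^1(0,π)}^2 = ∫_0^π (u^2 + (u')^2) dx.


||u||_{H^1(0,π)}^2 = 250*π

u'(x) = 15*sin(3*x) + 15*cos(3*x).
Expand u² and (u')² and integrate term by term on (0, π), using: for integers n ≥ 1, ∫_0^π sin²(nx) dx = ∫_0^π cos²(nx) dx = π/2; for n ≠ n', ∫_0^π sin(nx)sin(n'x) dx = ∫_0^π cos(nx)cos(n'x) dx = 0; and by product-to-sum, ∫_0^π sin(nx)cos(n'x) dx = ½∫_0^π [sin((n+n')x) + sin((n−n')x)] dx, which is 0 when n+n' is even and 2n/(n²−n'²) when n+n' is odd (it need not vanish on (0, π)).
  u² squared terms: (-5)²·∫cos(3x)² dx = 25·π/2 = 25*π/2;  (5)²·∫sin(3x)² dx = 25·π/2 = 25*π/2.
  u² cross terms: 2·(-5)·(5)·∫cos(3x)·sin(3x) dx = -50·(0) = 0.
  So ∫_0^π u² dx = 25*π/2 + 25*π/2 + 0 = 25*π.
  (u')² squared terms: (15)²·∫cos(3x)² dx = 225·π/2 = 225*π/2;  (15)²·∫sin(3x)² dx = 225·π/2 = 225*π/2.
  (u')² cross terms: 2·(15)·(15)·∫cos(3x)·sin(3x) dx = 450·(0) = 0.
  So ∫_0^π (u')² dx = 225*π/2 + 225*π/2 + 0 = 225*π.
||u||_{H^1}^2 = (25*π) + (225*π) = 250*π.


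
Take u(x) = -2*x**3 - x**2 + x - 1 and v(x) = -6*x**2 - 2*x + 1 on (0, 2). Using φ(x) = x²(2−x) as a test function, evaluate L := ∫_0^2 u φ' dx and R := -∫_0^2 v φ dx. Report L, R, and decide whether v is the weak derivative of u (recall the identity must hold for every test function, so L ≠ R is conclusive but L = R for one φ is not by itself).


LHS = 44/3, RHS = 44/3. Yes, v = u' weakly.

u(x) = -2*x**3 - x**2 + x - 1, classical derivative u'(x) = -6*x**2 - 2*x + 1.
φ(x) = x²(2−x), so φ'(x) = x*(4 - 3*x).
Note φ(0) = φ(2) = 0, so the boundary term u·φ vanishes.
LHS = ∫_0^2 u(x) φ'(x) dx = ∫_0^2 (6*x^5 - 5*x^4 - 7*x^3 + 7*x^2 - 4*x) dx. Term by term:
  ∫_0^2 6*x^5 dx = 64;  ∫_0^2 -5*x^4 dx = -32;  ∫_0^2 -7*x^3 dx = -28;
  ∫_0^2 7*x^2 dx = 56/3;  ∫_0^2 -4*x dx = -8.
Sum: 64 − 32 − 28 + 56/3 − 8 = 44/3.
So LHS = 44/3.
∫_0^2 v(x) φ(x) dx = ∫_0^2 (6*x^5 - 10*x^4 - 5*x^3 + 2*x^2) dx. Term by term:
  ∫_0^2 6*x^5 dx = 64;  ∫_0^2 -10*x^4 dx = -64;  ∫_0^2 -5*x^3 dx = -20;
  ∫_0^2 2*x^2 dx = 16/3.
Sum: 64 − 64 − 20 + 16/3 = -44/3.
So RHS = -∫_0^2 v(x) φ(x) dx = 44/3.
LHS = RHS, so the identity holds for this test φ.
Moreover u is smooth here and v(x) = u'(x) = -6*x**2 - 2*x + 1 pointwise, so the identity holds for every test function. Hence v is the weak derivative of u.


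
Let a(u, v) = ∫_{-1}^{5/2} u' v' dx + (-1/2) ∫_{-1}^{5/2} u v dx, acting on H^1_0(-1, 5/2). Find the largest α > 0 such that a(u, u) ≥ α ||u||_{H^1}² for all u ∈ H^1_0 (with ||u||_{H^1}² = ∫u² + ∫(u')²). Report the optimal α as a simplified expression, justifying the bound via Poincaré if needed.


α = (-49 + 8*π^2)/(2*(4*π^2 + 49))

Coercivity of a(·,·) on H^1_0(-1, 5/2) means a(u, u) ≥ α ||u||_{H^1}² for every u ∈ H^1_0.
The interval has length L = 7/2, and Poincaré/coercivity depend only on L. Here a(u, u) = ∫(u')² + (-1/2)·∫u².
Here c = -1/2 < 0 with |c| < (π/L)² = 4*π^2/49, so coercivity still holds. The condition a(u,u) ≥ α||u||_{H^1}² reads (1−α)∫(u')² ≥ (α−c)∫u². Any admissible α is ≤ 1 (rapidly oscillating u have ∫u²/∫(u')² → 0), and α = 1 would force 0 ≥ (1−c)∫u², impossible since c < 1; so 1−α > 0. By the sharp Poincaré inequality on H^1_0 of an interval of length L, ∫(u')² ≥ (π/L)²∫u² with equality for the first sine mode sin(π(x−x₀)/L) (x₀ the left endpoint), so the inequality holds for all u iff (1−α)(π/L)² ≥ α − c, i.e. α ≤ ((π/L)² + c)/((π/L)² + 1) = (1 + c(L/π)²)/(1 + (L/π)²). (Direct route, valid since c ≤ 0: Poincaré gives c∫u² ≥ c(L/π)²∫(u')², so a(u,u) ≥ (1 + c(L/π)²)∫(u')², while ||u||_{H^1}² ≤ (1 + (L/π)²)∫(u')²; dividing yields the same α.) With (π/L)² = 4*π^2/49 and c = -1/2, the largest admissible constant is α = ((π/L)² + c)/((π/L)² + 1).
Simplifying, α = (-49 + 8*π^2)/(2*(4*π^2 + 49)).


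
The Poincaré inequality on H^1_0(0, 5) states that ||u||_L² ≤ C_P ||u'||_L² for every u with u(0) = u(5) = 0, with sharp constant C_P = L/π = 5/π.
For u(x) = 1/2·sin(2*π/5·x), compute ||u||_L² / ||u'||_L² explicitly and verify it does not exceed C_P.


||u||_L² / ||u'||_L² = 5/(2*π) < C_P = 5/π.

u(x) = 1/2·sin(2*π/5·x), so u'(x) = π*cos(2*π*x/5)/5.
Writing u(x) = A·sin(kπx/L) with A = 1/2 and k = 2, use ∫_0^L sin²(kπx/L) dx = L/2 and ∫_0^L cos²(kπx/L) dx = L/2.
u² = 1/4·sin²(2*π/5·x) and (u')² = π^2/25·cos²(2*π/5·x), and each of sin², cos² integrates to L/2 = 5/2 over (0, 5).
∫_0^5 u² dx = 5/8, so ||u||_L² = sqrt(10)/4.
∫_0^5 (u')² dx = π^2/10, so ||u'||_L² = sqrt(10)*π/10.
Ratio ||u||_L² / ||u'||_L² = 5/(2*π).
Sharp Poincaré constant on H^1_0(0, 5) is C_P = L/π = 5/π, achieved by sin(π/5·x).
This is the k = 2 harmonic; the ratio L/(kπ) is strictly less than C_P = L/π, consistent with the sharp inequality ||u||_L² ≤ C_P ||u'||_L².


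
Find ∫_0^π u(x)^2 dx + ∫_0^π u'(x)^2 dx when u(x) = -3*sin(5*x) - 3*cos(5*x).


||u||_{H^1(0,π)}^2 = 234*π

u'(x) = 15*sin(5*x) - 15*cos(5*x).
Expand u² and (u')² and integrate term by term on (0, π), using: for integers n ≥ 1, ∫_0^π sin²(nx) dx = ∫_0^π cos²(nx) dx = π/2; for n ≠ n', ∫_0^π sin(nx)sin(n'x) dx = ∫_0^π cos(nx)cos(n'x) dx = 0; and by product-to-sum, ∫_0^π sin(nx)cos(n'x) dx = ½∫_0^π [sin((n+n')x) + sin((n−n')x)] dx, which is 0 when n+n' is even and 2n/(n²−n'²) when n+n' is odd (it need not vanish on (0, π)).
  u² squared terms: (-3)²·∫cos(5x)² dx = 9·π/2 = 9*π/2;  (-3)²·∫sin(5x)² dx = 9·π/2 = 9*π/2.
  u² cross terms: 2·(-3)·(-3)·∫cos(5x)·sin(5x) dx = 18·(0) = 0.
  So ∫_0^π u² dx = 9*π/2 + 9*π/2 + 0 = 9*π.
  (u')² squared terms: (-15)²·∫cos(5x)² dx = 225·π/2 = 225*π/2;  (15)²·∫sin(5x)² dx = 225·π/2 = 225*π/2.
  (u')² cross terms: 2·(-15)·(15)·∫cos(5x)·sin(5x) dx = -450·(0) = 0.
  So ∫_0^π (u')² dx = 225*π/2 + 225*π/2 + 0 = 225*π.
||u||_{H^1}^2 = (9*π) + (225*π) = 234*π.


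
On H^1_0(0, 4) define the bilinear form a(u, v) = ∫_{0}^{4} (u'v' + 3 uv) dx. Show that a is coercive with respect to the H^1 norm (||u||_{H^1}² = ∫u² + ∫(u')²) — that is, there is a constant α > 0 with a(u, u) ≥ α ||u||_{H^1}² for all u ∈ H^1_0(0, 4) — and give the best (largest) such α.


α = 1

Coercivity of a(·,·) on H^1_0(0, 4) means a(u, u) ≥ α ||u||_{H^1}² for every u ∈ H^1_0.
The interval has length L = 4, and Poincaré/coercivity depend only on L. Here a(u, u) = ∫(u')² + (3)·∫u².
Here c = 3 ≥ 1, so a(u,u) = ∫(u')² + c∫u² ≥ ∫(u')² + ∫u² = ||u||_{H^1}², i.e. α = 1 works. No larger α is possible: a(u,u) ≥ α||u||_{H^1}² means (1−α)∫(u')² ≥ (α−c)∫u², and for the modes u_n = sin(nπ(x−x₀)/L) (x₀ the left endpoint) one has ∫u_n²/∫(u_n')² = (L/(nπ))² → 0, so a(u_n,u_n)/||u_n||_{H^1}² → 1. Hence the optimal constant is α = 1.
Therefore α = 1.


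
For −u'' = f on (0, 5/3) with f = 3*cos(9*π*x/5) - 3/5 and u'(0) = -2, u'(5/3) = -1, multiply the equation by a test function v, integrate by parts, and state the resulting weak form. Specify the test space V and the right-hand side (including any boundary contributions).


V = H^1(0, 5/3) (v unrestricted at boundary; u is determined up to an additive constant); weak form: ∫_0^5/3 u'v' dx = ∫_0^5/3 (3*cos(9*π*x/5) - 3/5) v dx − v(5/3) + 2·v(0) for all v ∈ V.

Multiply both sides by a test function v and integrate from 0 to 5/3:
  ∫_0^5/3 −u''(x) v(x) dx = ∫_0^5/3 f(x) v(x) dx.
Integrate the LHS by parts once:
  ∫_0^5/3 −u'' v dx = −[u'(x) v(x)]_0^5/3 + ∫_0^5/3 u'(x) v'(x) dx.
Thus ∫_0^5/3 u'(x) v'(x) dx = ∫_0^5/3 f(x) v(x) dx + [u'(x) v(x)]_0^5/3.
Choose V so that boundary terms are either known or forced to vanish.
u has inhomogeneous Neumann u'(0) = -2, u'(5/3) = -1. [u' v]_0^5/3 = (-1)·v(5/3) − (-2)·v(0) = − v(5/3) + 2·v(0). Take V = H^1(0, 5/3); boundary term becomes part of RHS.
Weak formulation: find u (satisfying any essential BC) such that ∫_0^5/3 u'(x) v'(x) dx = ∫_0^5/3 f v dx − v(5/3) + 2·v(0) for all v ∈ V (Neumann data are natural BCs: they enter the RHS as boundary terms).
Substituting f(x) = 3*cos(9*π*x/5) - 3/5, the right-hand side is ∫_0^5/3 (3*cos(9*π*x/5) - 3/5) v dx − v(5/3) + 2·v(0).
Compatibility check (pure Neumann): taking v ≡ 1 ∈ V gives 0 = ∫_0^5/3 f dx + (-1) − (-2), i.e. ∫_0^5/3 f dx must equal u'(0) − u'(5/3) = -1. Indeed ∫_0^5/3 (3*cos(9*π*x/5) - 3/5) dx = -1, so the data are compatible. The solution is then unique only up to an additive constant (fix it e.g. by requiring ∫_0^5/3 u dx = 0).


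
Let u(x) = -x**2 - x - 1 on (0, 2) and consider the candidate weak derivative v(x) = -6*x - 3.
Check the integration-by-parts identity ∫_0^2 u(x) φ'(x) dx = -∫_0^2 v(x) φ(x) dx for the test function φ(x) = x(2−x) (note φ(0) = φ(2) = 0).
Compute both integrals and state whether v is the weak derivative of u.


LHS = 4, RHS = 12. No, v is not the weak derivative of u.

u(x) = -x**2 - x - 1, classical derivative u'(x) = -2*x - 1.
φ(x) = x(2−x), so φ'(x) = 2 - 2*x.
Note φ(0) = φ(2) = 0, so the boundary term u·φ vanishes.
LHS = ∫_0^2 u(x) φ'(x) dx = ∫_0^2 (2*x^3 - 2) dx. Term by term:
  ∫_0^2 2*x^3 dx = 8;  ∫_0^2 -2 dx = -4.
Sum: 8 − 4 = 4.
So LHS = 4.
∫_0^2 v(x) φ(x) dx = ∫_0^2 (6*x^3 - 9*x^2 - 6*x) dx. Term by term:
  ∫_0^2 6*x^3 dx = 24;  ∫_0^2 -9*x^2 dx = -24;  ∫_0^2 -6*x dx = -12.
Sum: 24 − 24 − 12 = -12.
So RHS = -∫_0^2 v(x) φ(x) dx = 12.
LHS − RHS = -8 ≠ 0, so the identity fails.
(For a valid weak derivative the identity must hold for EVERY test function, in particular this one. The failure shows v is NOT the weak derivative of u.)
Correct weak derivative would be u'(x) = -2*x - 1.


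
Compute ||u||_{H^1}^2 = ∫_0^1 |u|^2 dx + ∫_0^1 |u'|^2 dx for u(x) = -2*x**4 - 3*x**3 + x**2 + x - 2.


||u||_{H^1}^2 = 10826/315

The H^1 norm (squared) on an interval (0, L) is
  ||u||_{H^1}^2 = ∫_0^L u(x)^2 dx + ∫_0^L u'(x)^2 dx.
Compute u'(x) = -8*x**3 - 9*x**2 + 2*x + 1.
Then u(x)^2 = 4*x**8 + 12*x**7 + 5*x**6 - 10*x**5 + 3*x**4 + 14*x**3 - 3*x**2 - 4*x + 4 and u'(x)^2 = 64*x**6 + 144*x**5 + 49*x**4 - 52*x**3 - 14*x**2 + 4*x + 1.
Integrate each monomial from 0 to 1 using ∫_0^1 c·x^n dx = c·1^(n+1)/(n+1):
  ∫_0^1 u(x)^2 dx = ∫_0^1 (4*x^8 + 12*x^7 + 5*x^6 - 10*x^5 + 3*x^4 + 14*x^3 - 3*x^2 - 4*x + 4) dx. Term by term:
    ∫_0^1 4*x^8 dx = 4/9;  ∫_0^1 12*x^7 dx = 3/2;  ∫_0^1 5*x^6 dx = 5/7;
    ∫_0^1 -10*x^5 dx = -5/3;  ∫_0^1 3*x^4 dx = 3/5;  ∫_0^1 14*x^3 dx = 7/2;
    ∫_0^1 -3*x^2 dx = -1;  ∫_0^1 -4*x dx = -2;  ∫_0^1 4 dx = 4.
  Sum: 4/9 + 3/2 + 5/7 − 5/3 + 3/5 + 7/2 − 1 − 2 + 4 = 1919/315.
  ∫_0^1 u'(x)^2 dx = ∫_0^1 (64*x^6 + 144*x^5 + 49*x^4 - 52*x^3 - 14*x^2 + 4*x + 1) dx. Term by term:
    ∫_0^1 64*x^6 dx = 64/7;  ∫_0^1 144*x^5 dx = 24;  ∫_0^1 49*x^4 dx = 49/5;
    ∫_0^1 -52*x^3 dx = -13;  ∫_0^1 -14*x^2 dx = -14/3;  ∫_0^1 4*x dx = 2;
    ∫_0^1 1 dx = 1.
  Sum: 64/7 + 24 + 49/5 − 13 − 14/3 + 2 + 1 = 2969/105.
Adding: ||u||_{H^1}^2 = 1919/315 + 2969/105 = 10826/315.


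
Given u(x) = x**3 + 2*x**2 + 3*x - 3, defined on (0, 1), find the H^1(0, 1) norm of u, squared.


||u||_{H^1}^2 = 3041/70

The H^1 norm (squared) on an interval (0, L) is
  ||u||_{H^1}^2 = ∫_0^L u(x)^2 dx + ∫_0^L u'(x)^2 dx.
Compute u'(x) = 3*x**2 + 4*x + 3.
Then u(x)^2 = x**6 + 4*x**5 + 10*x**4 + 6*x**3 - 3*x**2 - 18*x + 9 and u'(x)^2 = 9*x**4 + 24*x**3 + 34*x**2 + 24*x + 9.
Integrate each monomial from 0 to 1 using ∫_0^1 c·x^n dx = c·1^(n+1)/(n+1):
  ∫_0^1 u(x)^2 dx = ∫_0^1 (x^6 + 4*x^5 + 10*x^4 + 6*x^3 - 3*x^2 - 18*x + 9) dx. Term by term:
    ∫_0^1 x^6 dx = 1/7;  ∫_0^1 4*x^5 dx = 2/3;  ∫_0^1 10*x^4 dx = 2;
    ∫_0^1 6*x^3 dx = 3/2;  ∫_0^1 -3*x^2 dx = -1;  ∫_0^1 -18*x dx = -9;
    ∫_0^1 9 dx = 9.
  Sum: 1/7 + 2/3 + 2 + 3/2 − 1 − 9 + 9 = 139/42.
  ∫_0^1 u'(x)^2 dx = ∫_0^1 (9*x^4 + 24*x^3 + 34*x^2 + 24*x + 9) dx. Term by term:
    ∫_0^1 9*x^4 dx = 9/5;  ∫_0^1 24*x^3 dx = 6;  ∫_0^1 34*x^2 dx = 34/3;
    ∫_0^1 24*x dx = 12;  ∫_0^1 9 dx = 9.
  Sum: 9/5 + 6 + 34/3 + 12 + 9 = 602/15.
Adding: ||u||_{H^1}^2 = 139/42 + 602/15 = 3041/70.


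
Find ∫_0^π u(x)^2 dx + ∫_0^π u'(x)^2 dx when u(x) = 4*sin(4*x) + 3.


||u||_{H^1(0,π)}^2 = 145*π

u'(x) = 16*cos(4*x).
Expand u² and (u')² and integrate term by term on (0, π), using: for integers n ≥ 1, ∫_0^π sin²(nx) dx = ∫_0^π cos²(nx) dx = π/2; for n ≠ n', ∫_0^π sin(nx)sin(n'x) dx = ∫_0^π cos(nx)cos(n'x) dx = 0; and by product-to-sum, ∫_0^π sin(nx)cos(n'x) dx = ½∫_0^π [sin((n+n')x) + sin((n−n')x)] dx, which is 0 when n+n' is even and 2n/(n²−n'²) when n+n' is odd (it need not vanish on (0, π)). For the constant mode: ∫_0^π 1 dx = π, ∫_0^π cos(nx) dx = 0, ∫_0^π sin(nx) dx = (1−(−1)^n)/n.
  u² squared terms: (3)²·∫1 dx = 9·π = 9*π;  (4)²·∫sin(4x)² dx = 16·π/2 = 8*π.
  u² cross terms: 2·(3)·(4)·∫1·sin(4x) dx = 24·(0) = 0.
  So ∫_0^π u² dx = 9*π + 8*π + 0 = 17*π.
  (u')² squared terms: (16)²·∫cos(4x)² dx = 256·π/2 = 128*π.
  So ∫_0^π (u')² dx = 128*π.
||u||_{H^1}^2 = (17*π) + (128*π) = 145*π.


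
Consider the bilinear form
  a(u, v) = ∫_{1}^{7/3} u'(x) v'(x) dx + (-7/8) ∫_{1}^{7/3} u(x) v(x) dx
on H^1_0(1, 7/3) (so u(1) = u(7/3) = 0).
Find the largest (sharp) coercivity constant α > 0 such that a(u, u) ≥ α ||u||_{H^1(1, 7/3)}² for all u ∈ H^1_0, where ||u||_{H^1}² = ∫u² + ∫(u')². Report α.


α = (-14 + 9*π^2)/(16 + 9*π^2)

Coercivity of a(·,·) on H^1_0(1, 7/3) means a(u, u) ≥ α ||u||_{H^1}² for every u ∈ H^1_0.
The interval has length L = 4/3, and Poincaré/coercivity depend only on L. Here a(u, u) = ∫(u')² + (-7/8)·∫u².
Here c = -7/8 < 0 with |c| < (π/L)² = 9*π^2/16, so coercivity still holds. The condition a(u,u) ≥ α||u||_{H^1}² reads (1−α)∫(u')² ≥ (α−c)∫u². Any admissible α is ≤ 1 (rapidly oscillating u have ∫u²/∫(u')² → 0), and α = 1 would force 0 ≥ (1−c)∫u², impossible since c < 1; so 1−α > 0. By the sharp Poincaré inequality on H^1_0 of an interval of length L, ∫(u')² ≥ (π/L)²∫u² with equality for the first sine mode sin(π(x−x₀)/L) (x₀ the left endpoint), so the inequality holds for all u iff (1−α)(π/L)² ≥ α − c, i.e. α ≤ ((π/L)² + c)/((π/L)² + 1) = (1 + c(L/π)²)/(1 + (L/π)²). (Direct route, valid since c ≤ 0: Poincaré gives c∫u² ≥ c(L/π)²∫(u')², so a(u,u) ≥ (1 + c(L/π)²)∫(u')², while ||u||_{H^1}² ≤ (1 + (L/π)²)∫(u')²; dividing yields the same α.) With (π/L)² = 9*π^2/16 and c = -7/8, the largest admissible constant is α = ((π/L)² + c)/((π/L)² + 1).
Simplifying, α = (-14 + 9*π^2)/(16 + 9*π^2).
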